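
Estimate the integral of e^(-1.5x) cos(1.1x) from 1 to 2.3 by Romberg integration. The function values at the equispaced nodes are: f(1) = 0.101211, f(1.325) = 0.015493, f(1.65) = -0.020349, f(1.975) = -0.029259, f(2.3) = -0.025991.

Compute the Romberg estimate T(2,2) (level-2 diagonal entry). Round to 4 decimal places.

T(0,0) (trapezoid, 1 panel, h=1.3000): 0.048893
T(1,0) (trapezoid, 2 panels, h=0.6500): 0.011220
T(2,0) (trapezoid, 4 panels, h=0.3250): 0.001136
T(1,1) = 0.011220 + (0.011220 − 0.048893)/3 = -0.001338
T(2,1) = 0.001136 + (0.001136 − 0.011220)/3 = -0.002225
T(2,2) = -0.002225 + (-0.002225 − (-0.001338))/15 = -0.002284

-0.0023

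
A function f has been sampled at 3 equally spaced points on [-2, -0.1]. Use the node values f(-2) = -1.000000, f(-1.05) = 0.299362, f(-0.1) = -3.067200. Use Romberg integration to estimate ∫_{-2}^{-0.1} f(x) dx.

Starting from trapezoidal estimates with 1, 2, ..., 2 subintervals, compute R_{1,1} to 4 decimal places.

-0.9088

R_{0,0} (trapezoid, 1 panel, h=1.9000): -3.863840
R_{1,0} (trapezoid, 2 panels, h=0.9500): -1.647526
R_{1,1} = -1.647526 + (-1.647526 − (-3.863840))/3 = -0.908755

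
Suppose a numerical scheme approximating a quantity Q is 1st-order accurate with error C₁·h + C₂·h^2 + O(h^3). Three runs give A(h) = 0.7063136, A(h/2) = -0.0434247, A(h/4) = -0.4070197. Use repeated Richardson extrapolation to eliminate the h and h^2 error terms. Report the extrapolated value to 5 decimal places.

First eliminate the h term (factor 2^1 = 2):
  B₁ = (2·(-0.0434247) − 0.7063136)/1 = -0.7931630
  B₂ = (2·(-0.4070197) − (-0.0434247))/1 = -0.7706147
Then eliminate the h^2 term (factor 2^2 = 4):
  (4·(-0.7706147) − (-0.7931630))/3 = -0.7630986

-0.76310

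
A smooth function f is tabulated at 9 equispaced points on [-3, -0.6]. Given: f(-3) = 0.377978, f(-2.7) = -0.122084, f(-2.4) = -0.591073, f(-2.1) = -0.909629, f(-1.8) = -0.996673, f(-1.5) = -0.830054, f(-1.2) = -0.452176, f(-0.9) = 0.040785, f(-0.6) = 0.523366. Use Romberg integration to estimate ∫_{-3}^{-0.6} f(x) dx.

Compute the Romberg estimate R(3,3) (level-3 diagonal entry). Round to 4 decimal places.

-1.0459

R(0,0) (trapezoid, 1 panel, h=2.4000): 1.081613
R(1,0) (trapezoid, 2 panels, h=1.2000): -0.655201
R(2,0) (trapezoid, 4 panels, h=0.6000): -0.953550
R(3,0) (trapezoid, 8 panels, h=0.3000): -1.023070
R(1,1) = -0.655201 + (-0.655201 − 1.081613)/3 = -1.234139
R(2,1) = -0.953550 + (-0.953550 − (-0.655201))/3 = -1.053000
R(3,1) = -1.023070 + (-1.023070 − (-0.953550))/3 = -1.046243
R(2,2) = -1.053000 + (-1.053000 − (-1.234139))/15 = -1.040924
R(3,2) = -1.046243 + (-1.046243 − (-1.053000))/15 = -1.045793
R(3,3) = -1.045793 + (-1.045793 − (-1.040924))/63 = -1.045870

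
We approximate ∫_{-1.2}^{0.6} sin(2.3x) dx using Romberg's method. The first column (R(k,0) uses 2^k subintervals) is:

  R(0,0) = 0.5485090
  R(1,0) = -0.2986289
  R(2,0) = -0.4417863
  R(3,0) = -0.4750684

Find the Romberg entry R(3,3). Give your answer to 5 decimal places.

-0.48598

R(1,1) = (4·(-0.2986289) − 0.5485090) / 3 = -0.5810082
R(2,1) = -0.4417863 + (-0.4417863 − (-0.2986289))/3 = -0.4895054
R(3,1) = -0.4750684 + (-0.4750684 − (-0.4417863))/3 = -0.4861624
R(2,2) = -0.4895054 + (-0.4895054 − (-0.5810082))/15 = -0.4834052
R(3,2) = (16·(-0.4861624) − (-0.4895054)) / 15 = -0.4859395
R(3,3) = -0.4859395 + (-0.4859395 − (-0.4834052))/63 = -0.4859797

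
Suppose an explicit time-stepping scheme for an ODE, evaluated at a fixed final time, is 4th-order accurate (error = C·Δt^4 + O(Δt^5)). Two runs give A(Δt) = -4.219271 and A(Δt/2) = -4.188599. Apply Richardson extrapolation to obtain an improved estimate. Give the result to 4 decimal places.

-4.1866

The leading error scales as Δt^4; refining by a factor of 2 reduces it by 2^4 = 16.
Extrapolated value = (16·A(Δt/2) − A(Δt)) / (16 − 1)
= (16·(-4.188599) − (-4.219271)) / 15
= -62.798313 / 15 = -4.186554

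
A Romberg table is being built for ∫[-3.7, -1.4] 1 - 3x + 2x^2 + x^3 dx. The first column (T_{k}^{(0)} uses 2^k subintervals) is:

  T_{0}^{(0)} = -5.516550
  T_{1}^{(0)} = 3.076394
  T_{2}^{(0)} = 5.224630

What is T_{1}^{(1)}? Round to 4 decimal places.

T_{1}^{(1)} = (4·3.076394 − (-5.516550)) / 3 = 5.940709

5.9407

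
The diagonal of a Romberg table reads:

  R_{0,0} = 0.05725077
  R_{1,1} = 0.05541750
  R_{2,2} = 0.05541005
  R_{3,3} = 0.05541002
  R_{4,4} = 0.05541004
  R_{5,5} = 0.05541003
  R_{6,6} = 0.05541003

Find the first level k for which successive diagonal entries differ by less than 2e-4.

|R_{1,1} − R_{0,0}| = 0.00183327 ≥ 2e-4
|R_{2,2} − R_{1,1}| = 0.00000745 < 2e-4

k = 2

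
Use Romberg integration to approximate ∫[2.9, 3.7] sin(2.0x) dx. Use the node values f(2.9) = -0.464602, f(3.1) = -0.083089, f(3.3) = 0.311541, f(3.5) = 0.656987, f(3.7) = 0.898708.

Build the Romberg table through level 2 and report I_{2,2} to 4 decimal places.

I_{0,0} (trapezoid, 1 panel, h=0.8000): 0.173642
I_{1,0} (trapezoid, 2 panels, h=0.4000): 0.211438
I_{2,0} (trapezoid, 4 panels, h=0.2000): 0.220498
I_{1,1} = 0.211438 + (0.211438 − 0.173642)/3 = 0.224037
I_{2,1} = 0.220498 + (0.220498 − 0.211438)/3 = 0.223518
I_{2,2} = 0.223518 + (0.223518 − 0.224037)/15 = 0.223483

0.2235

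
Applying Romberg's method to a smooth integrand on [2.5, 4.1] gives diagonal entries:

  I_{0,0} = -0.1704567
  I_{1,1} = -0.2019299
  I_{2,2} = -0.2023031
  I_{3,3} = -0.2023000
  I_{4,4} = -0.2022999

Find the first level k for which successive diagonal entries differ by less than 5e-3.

k = 2

|I_{1,1} − I_{0,0}| = 0.0314732 ≥ 5e-3
|I_{2,2} − I_{1,1}| = 0.0003732 < 5e-3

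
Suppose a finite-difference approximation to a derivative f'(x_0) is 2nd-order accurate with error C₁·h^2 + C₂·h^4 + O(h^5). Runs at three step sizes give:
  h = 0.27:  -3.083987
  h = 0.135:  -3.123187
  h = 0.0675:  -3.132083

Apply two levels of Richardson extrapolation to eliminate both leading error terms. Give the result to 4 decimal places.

First eliminate the h^2 term (factor 2^2 = 4):
  B₁ = (4·(-3.123187) − (-3.083987))/3 = -3.136254
  B₂ = (4·(-3.132083) − (-3.123187))/3 = -3.135048
Then eliminate the h^4 term (factor 2^4 = 16):
  (16·(-3.135048) − (-3.136254))/15 = -3.134968

-3.1350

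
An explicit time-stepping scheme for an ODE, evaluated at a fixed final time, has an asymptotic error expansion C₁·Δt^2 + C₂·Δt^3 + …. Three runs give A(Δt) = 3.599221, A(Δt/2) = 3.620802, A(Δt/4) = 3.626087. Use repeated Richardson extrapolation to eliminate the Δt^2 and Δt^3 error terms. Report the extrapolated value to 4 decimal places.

3.6278

First eliminate the Δt^2 term (factor 2^2 = 4):
  B₁ = (4·3.620802 − 3.599221)/3 = 3.627996
  B₂ = (4·3.626087 − 3.620802)/3 = 3.627849
Then eliminate the Δt^3 term (factor 2^3 = 8):
  (8·3.627849 − 3.627996)/7 = 3.627828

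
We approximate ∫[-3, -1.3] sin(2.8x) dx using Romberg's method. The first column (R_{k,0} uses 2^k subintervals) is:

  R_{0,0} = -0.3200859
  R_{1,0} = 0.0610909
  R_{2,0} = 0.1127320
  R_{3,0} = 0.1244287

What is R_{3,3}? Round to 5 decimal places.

Richardson extrapolation on the trapezoidal column (denominator 4−1=3):
R_{1,1} = 0.0610909 + (0.0610909 − (-0.3200859))/3 = 0.1881498
R_{2,1} = (4·0.1127320 − 0.0610909) / 3 = 0.1299457
R_{3,1} = (4·0.1244287 − 0.1127320) / 3 = 0.1283276
R_{2,2} = 0.1299457 + (0.1299457 − 0.1881498)/15 = 0.1260654
R_{3,2} = (16·0.1283276 − 0.1299457) / 15 = 0.1282197
R_{3,3} = (64·0.1282197 − 0.1260654) / 63 = 0.1282539
(Column j=1 coincides with Simpson's rule on the same nodes.)

0.12825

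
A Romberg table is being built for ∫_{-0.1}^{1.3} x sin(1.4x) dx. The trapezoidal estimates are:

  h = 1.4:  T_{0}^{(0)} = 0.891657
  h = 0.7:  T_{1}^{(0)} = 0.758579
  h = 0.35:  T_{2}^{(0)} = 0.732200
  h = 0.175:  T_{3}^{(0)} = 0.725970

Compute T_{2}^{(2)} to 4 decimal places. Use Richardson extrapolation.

0.7240

T_{1}^{(1)} = 0.758579 + (0.758579 − 0.891657)/3 = 0.714220
T_{2}^{(1)} = 0.732200 + (0.732200 − 0.758579)/3 = 0.723407
T_{2}^{(2)} = (16·0.723407 − 0.714220) / 15 = 0.724019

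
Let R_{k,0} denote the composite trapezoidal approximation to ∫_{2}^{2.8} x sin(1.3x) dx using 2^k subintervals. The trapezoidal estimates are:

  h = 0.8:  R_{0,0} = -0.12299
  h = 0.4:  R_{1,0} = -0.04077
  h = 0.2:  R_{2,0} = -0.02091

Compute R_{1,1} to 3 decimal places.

Richardson extrapolation on the trapezoidal column (denominator 4−1=3):
R_{1,1} = -0.04077 + (-0.04077 − (-0.12299))/3 = -0.01336

-0.013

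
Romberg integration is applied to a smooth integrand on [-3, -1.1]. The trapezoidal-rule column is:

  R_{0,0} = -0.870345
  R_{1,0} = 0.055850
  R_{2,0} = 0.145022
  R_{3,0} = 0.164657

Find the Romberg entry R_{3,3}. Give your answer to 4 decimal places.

0.1711

R_{1,1} = (4·0.055850 − (-0.870345)) / 3 = 0.364582
R_{2,1} = (4·0.145022 − 0.055850) / 3 = 0.174746
R_{3,1} = 0.164657 + (0.164657 − 0.145022)/3 = 0.171202
R_{2,2} = (16·0.174746 − 0.364582) / 15 = 0.162090
R_{3,2} = 0.171202 + (0.171202 − 0.174746)/15 = 0.170966
R_{3,3} = (64·0.170966 − 0.162090) / 63 = 0.171107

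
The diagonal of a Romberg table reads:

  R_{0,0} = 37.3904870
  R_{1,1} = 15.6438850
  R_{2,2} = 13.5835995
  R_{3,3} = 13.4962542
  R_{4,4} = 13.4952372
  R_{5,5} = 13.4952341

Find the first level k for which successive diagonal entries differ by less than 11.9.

|R_{1,1} − R_{0,0}| = 21.7466020 ≥ 11.9
|R_{2,2} − R_{1,1}| = 2.0602855 < 11.9

k = 2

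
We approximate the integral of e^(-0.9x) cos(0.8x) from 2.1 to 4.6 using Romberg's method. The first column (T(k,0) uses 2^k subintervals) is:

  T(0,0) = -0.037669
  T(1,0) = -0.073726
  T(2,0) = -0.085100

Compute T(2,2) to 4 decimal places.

-0.0891

T(1,1) = (4·(-0.073726) − (-0.037669)) / 3 = -0.085745
T(2,1) = (4·(-0.085100) − (-0.073726)) / 3 = -0.088891
T(2,2) = -0.088891 + (-0.088891 − (-0.085745))/15 = -0.089101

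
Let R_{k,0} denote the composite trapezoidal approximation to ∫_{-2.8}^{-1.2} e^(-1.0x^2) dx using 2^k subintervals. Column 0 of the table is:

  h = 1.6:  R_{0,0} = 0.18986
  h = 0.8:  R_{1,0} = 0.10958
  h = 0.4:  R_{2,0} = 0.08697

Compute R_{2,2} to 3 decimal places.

0.079

Richardson extrapolation on the trapezoidal column (denominator 4−1=3):
R_{1,1} = 0.10958 + (0.10958 − 0.18986)/3 = 0.08282
R_{2,1} = (4·0.08697 − 0.10958) / 3 = 0.07943
R_{2,2} = (16·0.07943 − 0.08282) / 15 = 0.07920
(Column j=1 coincides with Simpson's rule on the same nodes.)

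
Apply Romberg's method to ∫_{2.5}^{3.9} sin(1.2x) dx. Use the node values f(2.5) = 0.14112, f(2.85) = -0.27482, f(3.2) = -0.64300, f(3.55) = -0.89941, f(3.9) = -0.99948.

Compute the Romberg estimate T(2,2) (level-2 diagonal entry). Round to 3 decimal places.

T(0,0) (trapezoid, 1 panel, h=1.4000): -0.60085
T(1,0) (trapezoid, 2 panels, h=0.7000): -0.75053
T(2,0) (trapezoid, 4 panels, h=0.3500): -0.78624
T(1,1) = -0.75053 + (-0.75053 − (-0.60085))/3 = -0.80042
T(2,1) = -0.78624 + (-0.78624 − (-0.75053))/3 = -0.79814
T(2,2) = -0.79814 + (-0.79814 − (-0.80042))/15 = -0.79799

-0.798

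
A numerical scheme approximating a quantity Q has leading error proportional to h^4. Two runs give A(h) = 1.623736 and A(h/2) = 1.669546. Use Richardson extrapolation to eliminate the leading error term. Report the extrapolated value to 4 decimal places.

1.6726

The leading error scales as h^4; refining by a factor of 2 reduces it by 2^4 = 16.
Extrapolated value = (16·A(h/2) − A(h)) / (16 − 1)
= (16·1.669546 − 1.623736) / 15
= 25.089000 / 15 = 1.672600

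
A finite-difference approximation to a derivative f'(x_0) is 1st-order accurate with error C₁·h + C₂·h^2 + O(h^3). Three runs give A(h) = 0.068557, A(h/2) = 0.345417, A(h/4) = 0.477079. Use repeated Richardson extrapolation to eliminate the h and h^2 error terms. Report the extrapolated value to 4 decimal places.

First eliminate the h term (factor 2^1 = 2):
  B₁ = (2·0.345417 − 0.068557)/1 = 0.622277
  B₂ = (2·0.477079 − 0.345417)/1 = 0.608741
Then eliminate the h^2 term (factor 2^2 = 4):
  (4·0.608741 − 0.622277)/3 = 0.604229

0.6042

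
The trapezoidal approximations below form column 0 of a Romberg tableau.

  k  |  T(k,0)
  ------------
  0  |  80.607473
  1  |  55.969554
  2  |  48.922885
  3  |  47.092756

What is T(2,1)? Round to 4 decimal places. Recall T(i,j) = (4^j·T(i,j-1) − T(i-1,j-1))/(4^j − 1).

46.5740

Richardson extrapolation on the trapezoidal column (denominator 4−1=3):
T(2,1) = (4·48.922885 − 55.969554) / 3 = 46.573995
(Column j=1 coincides with Simpson's rule on the same nodes.)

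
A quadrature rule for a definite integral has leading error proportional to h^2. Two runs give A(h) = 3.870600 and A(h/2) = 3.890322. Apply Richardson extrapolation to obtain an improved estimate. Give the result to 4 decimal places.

3.8969

The leading error scales as h^2; refining by a factor of 2 reduces it by 2^2 = 4.
Extrapolated value = (4·A(h/2) − A(h)) / (4 − 1)
= (4·3.890322 − 3.870600) / 3
= 11.690688 / 3 = 3.896896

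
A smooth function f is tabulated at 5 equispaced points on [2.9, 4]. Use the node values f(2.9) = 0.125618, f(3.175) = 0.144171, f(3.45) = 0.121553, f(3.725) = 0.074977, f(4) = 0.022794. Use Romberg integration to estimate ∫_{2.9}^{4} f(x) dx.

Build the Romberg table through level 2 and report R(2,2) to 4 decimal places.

R(0,0) (trapezoid, 1 panel, h=1.1000): 0.081627
R(1,0) (trapezoid, 2 panels, h=0.5500): 0.107667
R(2,0) (trapezoid, 4 panels, h=0.2750): 0.114099
R(1,1) = 0.107667 + (0.107667 − 0.081627)/3 = 0.116347
R(2,1) = 0.114099 + (0.114099 − 0.107667)/3 = 0.116243
R(2,2) = 0.116243 + (0.116243 − 0.116347)/15 = 0.116236

0.1162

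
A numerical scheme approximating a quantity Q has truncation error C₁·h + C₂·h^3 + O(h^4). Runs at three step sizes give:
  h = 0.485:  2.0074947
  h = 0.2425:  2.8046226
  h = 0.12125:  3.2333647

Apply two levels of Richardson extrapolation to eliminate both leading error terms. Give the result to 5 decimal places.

3.67073

First eliminate the h term (factor 2^1 = 2):
  B₁ = (2·2.8046226 − 2.0074947)/1 = 3.6017505
  B₂ = (2·3.2333647 − 2.8046226)/1 = 3.6621068
Then eliminate the h^3 term (factor 2^3 = 8):
  (8·3.6621068 − 3.6017505)/7 = 3.6707291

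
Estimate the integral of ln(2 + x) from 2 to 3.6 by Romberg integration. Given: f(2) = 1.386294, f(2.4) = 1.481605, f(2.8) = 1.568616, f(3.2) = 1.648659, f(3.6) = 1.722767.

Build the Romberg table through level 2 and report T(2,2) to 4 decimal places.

T(0,0) (trapezoid, 1 panel, h=1.6000): 2.487249
T(1,0) (trapezoid, 2 panels, h=0.8000): 2.498517
T(2,0) (trapezoid, 4 panels, h=0.4000): 2.501364
T(1,1) = 2.498517 + (2.498517 − 2.487249)/3 = 2.502273
T(2,1) = 2.501364 + (2.501364 − 2.498517)/3 = 2.502313
T(2,2) = 2.502313 + (2.502313 − 2.502273)/15 = 2.502316

2.5023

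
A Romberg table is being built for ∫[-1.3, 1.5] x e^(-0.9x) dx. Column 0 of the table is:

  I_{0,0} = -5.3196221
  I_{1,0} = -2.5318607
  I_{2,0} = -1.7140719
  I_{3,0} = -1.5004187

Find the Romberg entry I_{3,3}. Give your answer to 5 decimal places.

-1.42835

Richardson extrapolation on the trapezoidal column (denominator 4−1=3):
I_{1,1} = (4·(-2.5318607) − (-5.3196221)) / 3 = -1.6026069
I_{2,1} = (4·(-1.7140719) − (-2.5318607)) / 3 = -1.4414756
I_{3,1} = (4·(-1.5004187) − (-1.7140719)) / 3 = -1.4292010
I_{2,2} = (16·(-1.4414756) − (-1.6026069)) / 15 = -1.4307335
I_{3,2} = -1.4292010 + (-1.4292010 − (-1.4414756))/15 = -1.4283827
I_{3,3} = (64·(-1.4283827) − (-1.4307335)) / 63 = -1.4283454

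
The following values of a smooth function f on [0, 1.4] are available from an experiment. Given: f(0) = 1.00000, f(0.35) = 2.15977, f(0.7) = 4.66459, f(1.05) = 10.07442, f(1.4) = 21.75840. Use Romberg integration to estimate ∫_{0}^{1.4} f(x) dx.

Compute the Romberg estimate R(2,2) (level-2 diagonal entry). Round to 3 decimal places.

9.439

R(0,0) (trapezoid, 1 panel, h=1.4000): 15.93088
R(1,0) (trapezoid, 2 panels, h=0.7000): 11.23065
R(2,0) (trapezoid, 4 panels, h=0.3500): 9.89729
R(1,1) = 11.23065 + (11.23065 − 15.93088)/3 = 9.66391
R(2,1) = 9.89729 + (9.89729 − 11.23065)/3 = 9.45284
R(2,2) = 9.45284 + (9.45284 − 9.66391)/15 = 9.43877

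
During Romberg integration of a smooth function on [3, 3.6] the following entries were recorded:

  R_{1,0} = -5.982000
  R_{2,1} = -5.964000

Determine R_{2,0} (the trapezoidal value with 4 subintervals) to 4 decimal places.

From R_{2,1} = (4·R_{2,0} − R_{1,0})/3, solve for R_{2,0}:
4·R_{2,0} = 3·(-5.964000) + (-5.982000) = -23.874000
R_{2,0} = -5.968500

-5.9685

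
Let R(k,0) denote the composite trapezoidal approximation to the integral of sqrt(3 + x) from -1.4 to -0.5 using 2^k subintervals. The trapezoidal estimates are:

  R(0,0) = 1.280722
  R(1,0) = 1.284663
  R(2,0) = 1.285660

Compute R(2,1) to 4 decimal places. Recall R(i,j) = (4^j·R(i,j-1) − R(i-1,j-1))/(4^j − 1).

1.2860

R(2,1) = 1.285660 + (1.285660 − 1.284663)/3 = 1.285992
(Column j=1 coincides with Simpson's rule on the same nodes.)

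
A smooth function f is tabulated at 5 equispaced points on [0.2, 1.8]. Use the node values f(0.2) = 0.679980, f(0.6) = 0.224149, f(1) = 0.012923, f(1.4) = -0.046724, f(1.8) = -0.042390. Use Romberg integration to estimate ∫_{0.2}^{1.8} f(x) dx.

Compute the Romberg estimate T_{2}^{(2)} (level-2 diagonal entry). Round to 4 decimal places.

T_{0}^{(0)} (trapezoid, 1 panel, h=1.6000): 0.510072
T_{1}^{(0)} (trapezoid, 2 panels, h=0.8000): 0.265374
T_{2}^{(0)} (trapezoid, 4 panels, h=0.4000): 0.203657
T_{1}^{(1)} = 0.265374 + (0.265374 − 0.510072)/3 = 0.183808
T_{2}^{(1)} = 0.203657 + (0.203657 − 0.265374)/3 = 0.183085
T_{2}^{(2)} = 0.183085 + (0.183085 − 0.183808)/15 = 0.183037

0.1830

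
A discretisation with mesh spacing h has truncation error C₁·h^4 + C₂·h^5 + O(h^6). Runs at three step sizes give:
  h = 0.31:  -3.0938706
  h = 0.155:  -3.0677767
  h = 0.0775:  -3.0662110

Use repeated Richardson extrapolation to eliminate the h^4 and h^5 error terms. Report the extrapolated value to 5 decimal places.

-3.06611

First eliminate the h^4 term (factor 2^4 = 16):
  B₁ = (16·(-3.0677767) − (-3.0938706))/15 = -3.0660371
  B₂ = (16·(-3.0662110) − (-3.0677767))/15 = -3.0661066
Then eliminate the h^5 term (factor 2^5 = 32):
  (32·(-3.0661066) − (-3.0660371))/31 = -3.0661088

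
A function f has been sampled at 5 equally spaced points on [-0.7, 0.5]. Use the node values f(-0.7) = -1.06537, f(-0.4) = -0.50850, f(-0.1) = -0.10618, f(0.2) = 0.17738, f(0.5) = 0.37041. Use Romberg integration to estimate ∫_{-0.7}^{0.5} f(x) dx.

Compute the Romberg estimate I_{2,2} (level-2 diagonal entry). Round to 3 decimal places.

I_{0,0} (trapezoid, 1 panel, h=1.2000): -0.41698
I_{1,0} (trapezoid, 2 panels, h=0.6000): -0.27220
I_{2,0} (trapezoid, 4 panels, h=0.3000): -0.23543
I_{1,1} = -0.27220 + (-0.27220 − (-0.41698))/3 = -0.22394
I_{2,1} = -0.23543 + (-0.23543 − (-0.27220))/3 = -0.22317
I_{2,2} = -0.22317 + (-0.22317 − (-0.22394))/15 = -0.22312

-0.223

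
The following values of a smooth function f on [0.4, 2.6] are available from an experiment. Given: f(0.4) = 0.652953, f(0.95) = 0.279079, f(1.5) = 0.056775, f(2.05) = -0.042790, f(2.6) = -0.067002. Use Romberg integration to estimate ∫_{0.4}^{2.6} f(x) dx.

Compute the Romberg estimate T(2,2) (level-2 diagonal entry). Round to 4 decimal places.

T(0,0) (trapezoid, 1 panel, h=2.2000): 0.644546
T(1,0) (trapezoid, 2 panels, h=1.1000): 0.384726
T(2,0) (trapezoid, 4 panels, h=0.5500): 0.322322
T(1,1) = 0.384726 + (0.384726 − 0.644546)/3 = 0.298119
T(2,1) = 0.322322 + (0.322322 − 0.384726)/3 = 0.301521
T(2,2) = 0.301521 + (0.301521 − 0.298119)/15 = 0.301748

0.3017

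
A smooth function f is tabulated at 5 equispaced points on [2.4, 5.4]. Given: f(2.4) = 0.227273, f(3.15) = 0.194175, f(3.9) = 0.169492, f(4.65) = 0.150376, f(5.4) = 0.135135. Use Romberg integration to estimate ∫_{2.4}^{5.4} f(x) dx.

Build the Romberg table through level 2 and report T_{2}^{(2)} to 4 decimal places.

0.5199

T_{0}^{(0)} (trapezoid, 1 panel, h=3.0000): 0.543612
T_{1}^{(0)} (trapezoid, 2 panels, h=1.5000): 0.526044
T_{2}^{(0)} (trapezoid, 4 panels, h=0.7500): 0.521435
T_{1}^{(1)} = 0.526044 + (0.526044 − 0.543612)/3 = 0.520188
T_{2}^{(1)} = 0.521435 + (0.521435 − 0.526044)/3 = 0.519899
T_{2}^{(2)} = 0.519899 + (0.519899 − 0.520188)/15 = 0.519880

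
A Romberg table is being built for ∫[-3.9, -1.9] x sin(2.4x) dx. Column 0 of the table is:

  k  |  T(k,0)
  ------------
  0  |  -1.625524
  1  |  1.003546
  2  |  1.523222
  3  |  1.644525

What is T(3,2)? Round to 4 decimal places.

T(2,1) = (4·1.523222 − 1.003546) / 3 = 1.696447
T(3,1) = (4·1.644525 − 1.523222) / 3 = 1.684959
T(3,2) = 1.684959 + (1.684959 − 1.696447)/15 = 1.684193

1.6842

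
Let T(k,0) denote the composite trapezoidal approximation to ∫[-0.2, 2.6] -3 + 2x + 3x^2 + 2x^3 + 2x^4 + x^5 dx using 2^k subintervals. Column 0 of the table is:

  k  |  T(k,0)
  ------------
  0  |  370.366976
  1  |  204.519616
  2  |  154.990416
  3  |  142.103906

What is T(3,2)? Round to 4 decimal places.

Richardson extrapolation on the trapezoidal column (denominator 4−1=3):
T(2,1) = 154.990416 + (154.990416 − 204.519616)/3 = 138.480683
T(3,1) = 142.103906 + (142.103906 − 154.990416)/3 = 137.808403
T(3,2) = (16·137.808403 − 138.480683) / 15 = 137.763584
(Column j=1 coincides with Simpson's rule on the same nodes.)

137.7636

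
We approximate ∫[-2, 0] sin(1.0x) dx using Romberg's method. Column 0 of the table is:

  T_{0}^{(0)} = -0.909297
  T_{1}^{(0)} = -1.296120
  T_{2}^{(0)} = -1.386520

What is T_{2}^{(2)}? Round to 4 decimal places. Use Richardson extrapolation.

-1.4161

Richardson extrapolation on the trapezoidal column (denominator 4−1=3):
T_{1}^{(1)} = (4·(-1.296120) − (-0.909297)) / 3 = -1.425061
T_{2}^{(1)} = (4·(-1.386520) − (-1.296120)) / 3 = -1.416653
T_{2}^{(2)} = (16·(-1.416653) − (-1.425061)) / 15 = -1.416092
(Column j=1 coincides with Simpson's rule on the same nodes.)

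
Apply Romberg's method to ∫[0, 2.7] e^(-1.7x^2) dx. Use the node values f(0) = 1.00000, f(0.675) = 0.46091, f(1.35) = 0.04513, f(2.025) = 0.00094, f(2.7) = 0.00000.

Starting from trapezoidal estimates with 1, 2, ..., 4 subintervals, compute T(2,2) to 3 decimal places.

T(0,0) (trapezoid, 1 panel, h=2.7000): 1.35000
T(1,0) (trapezoid, 2 panels, h=1.3500): 0.73593
T(2,0) (trapezoid, 4 panels, h=0.6750): 0.67971
T(1,1) = 0.73593 + (0.73593 − 1.35000)/3 = 0.53124
T(2,1) = 0.67971 + (0.67971 − 0.73593)/3 = 0.66097
T(2,2) = 0.66097 + (0.66097 − 0.53124)/15 = 0.66962

0.670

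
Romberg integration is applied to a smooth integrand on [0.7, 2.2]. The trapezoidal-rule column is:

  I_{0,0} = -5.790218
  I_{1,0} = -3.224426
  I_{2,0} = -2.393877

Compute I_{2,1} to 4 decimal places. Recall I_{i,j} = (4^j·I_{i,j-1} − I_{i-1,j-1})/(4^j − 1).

-2.1170

I_{2,1} = -2.393877 + (-2.393877 − (-3.224426))/3 = -2.117027
(Column j=1 coincides with Simpson's rule on the same nodes.)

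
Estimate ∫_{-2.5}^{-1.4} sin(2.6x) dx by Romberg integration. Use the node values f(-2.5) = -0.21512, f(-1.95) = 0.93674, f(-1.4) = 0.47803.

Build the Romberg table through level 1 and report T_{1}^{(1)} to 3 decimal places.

T_{0}^{(0)} (trapezoid, 1 panel, h=1.1000): 0.14460
T_{1}^{(0)} (trapezoid, 2 panels, h=0.5500): 0.58751
T_{1}^{(1)} = 0.58751 + (0.58751 − 0.14460)/3 = 0.73515

0.735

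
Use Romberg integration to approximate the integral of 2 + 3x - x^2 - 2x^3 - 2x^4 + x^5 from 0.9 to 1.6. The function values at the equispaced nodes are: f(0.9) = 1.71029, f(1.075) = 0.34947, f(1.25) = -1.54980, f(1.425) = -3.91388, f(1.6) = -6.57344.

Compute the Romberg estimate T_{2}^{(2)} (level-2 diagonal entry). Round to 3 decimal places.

T_{0}^{(0)} (trapezoid, 1 panel, h=0.7000): -1.70210
T_{1}^{(0)} (trapezoid, 2 panels, h=0.3500): -1.39348
T_{2}^{(0)} (trapezoid, 4 panels, h=0.1750): -1.32051
T_{1}^{(1)} = -1.39348 + (-1.39348 − (-1.70210))/3 = -1.29061
T_{2}^{(1)} = -1.32051 + (-1.32051 − (-1.39348))/3 = -1.29619
T_{2}^{(2)} = -1.29619 + (-1.29619 − (-1.29061))/15 = -1.29656

-1.297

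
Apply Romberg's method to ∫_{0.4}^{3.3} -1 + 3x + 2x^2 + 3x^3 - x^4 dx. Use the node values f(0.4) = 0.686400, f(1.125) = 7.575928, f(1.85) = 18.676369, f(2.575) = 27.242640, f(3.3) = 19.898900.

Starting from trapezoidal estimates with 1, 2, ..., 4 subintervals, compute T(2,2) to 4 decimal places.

47.7665

T(0,0) (trapezoid, 1 panel, h=2.9000): 29.848685
T(1,0) (trapezoid, 2 panels, h=1.4500): 42.005078
T(2,0) (trapezoid, 4 panels, h=0.7250): 46.246001
T(1,1) = 42.005078 + (42.005078 − 29.848685)/3 = 46.057209
T(2,1) = 46.246001 + (46.246001 − 42.005078)/3 = 47.659642
T(2,2) = 47.659642 + (47.659642 − 46.057209)/15 = 47.766471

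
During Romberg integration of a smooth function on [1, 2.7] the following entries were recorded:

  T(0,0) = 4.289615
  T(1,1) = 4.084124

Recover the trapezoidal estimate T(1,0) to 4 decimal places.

4.1355

From T(1,1) = (4·T(1,0) − T(0,0))/3, solve for T(1,0):
4·T(1,0) = 3·4.084124 + 4.289615 = 16.541987
T(1,0) = 4.135497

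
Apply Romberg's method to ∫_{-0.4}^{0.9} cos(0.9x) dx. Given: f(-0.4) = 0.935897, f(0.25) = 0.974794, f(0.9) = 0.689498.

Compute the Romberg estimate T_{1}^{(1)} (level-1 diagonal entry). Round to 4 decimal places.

1.1970

T_{0}^{(0)} (trapezoid, 1 panel, h=1.3000): 1.056507
T_{1}^{(0)} (trapezoid, 2 panels, h=0.6500): 1.161869
T_{1}^{(1)} = 1.161869 + (1.161869 − 1.056507)/3 = 1.196990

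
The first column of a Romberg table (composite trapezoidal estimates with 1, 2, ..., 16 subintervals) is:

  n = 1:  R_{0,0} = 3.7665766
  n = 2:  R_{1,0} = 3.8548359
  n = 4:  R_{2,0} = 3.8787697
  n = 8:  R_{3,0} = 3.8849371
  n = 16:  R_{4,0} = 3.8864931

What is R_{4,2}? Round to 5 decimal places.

3.88701

R_{3,1} = (4·3.8849371 − 3.8787697) / 3 = 3.8869929
R_{4,1} = (4·3.8864931 − 3.8849371) / 3 = 3.8870118
R_{4,2} = (16·3.8870118 − 3.8869929) / 15 = 3.8870131
(Column j=1 coincides with Simpson's rule on the same nodes.)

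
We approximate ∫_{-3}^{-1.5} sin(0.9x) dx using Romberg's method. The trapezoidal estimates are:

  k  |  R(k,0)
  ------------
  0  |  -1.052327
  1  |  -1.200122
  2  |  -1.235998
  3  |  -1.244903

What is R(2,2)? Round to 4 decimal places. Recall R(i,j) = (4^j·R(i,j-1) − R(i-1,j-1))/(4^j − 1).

-1.2479

Richardson extrapolation on the trapezoidal column (denominator 4−1=3):
R(1,1) = -1.200122 + (-1.200122 − (-1.052327))/3 = -1.249387
R(2,1) = -1.235998 + (-1.235998 − (-1.200122))/3 = -1.247957
R(2,2) = (16·(-1.247957) − (-1.249387)) / 15 = -1.247862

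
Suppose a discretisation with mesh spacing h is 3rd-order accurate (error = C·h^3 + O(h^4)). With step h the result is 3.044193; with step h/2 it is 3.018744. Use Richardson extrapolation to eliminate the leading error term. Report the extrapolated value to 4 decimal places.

3.0151

Extrapolated value = (8·A(h/2) − A(h)) / (8 − 1)
= (8·3.018744 − 3.044193) / 7
= 21.105759 / 7 = 3.015108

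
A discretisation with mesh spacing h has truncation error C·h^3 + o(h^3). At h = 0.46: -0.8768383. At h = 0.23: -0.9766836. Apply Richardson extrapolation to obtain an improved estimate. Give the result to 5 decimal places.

-0.99095

Extrapolated value = (8·A(h/2) − A(h)) / (8 − 1)
= (8·(-0.9766836) − (-0.8768383)) / 7
= -6.9366305 / 7 = -0.9909472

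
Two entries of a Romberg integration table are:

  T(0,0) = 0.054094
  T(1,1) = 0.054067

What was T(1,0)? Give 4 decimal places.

0.0541

From T(1,1) = (4·T(1,0) − T(0,0))/3, solve for T(1,0):
4·T(1,0) = 3·0.054067 + 0.054094 = 0.216295
T(1,0) = 0.054074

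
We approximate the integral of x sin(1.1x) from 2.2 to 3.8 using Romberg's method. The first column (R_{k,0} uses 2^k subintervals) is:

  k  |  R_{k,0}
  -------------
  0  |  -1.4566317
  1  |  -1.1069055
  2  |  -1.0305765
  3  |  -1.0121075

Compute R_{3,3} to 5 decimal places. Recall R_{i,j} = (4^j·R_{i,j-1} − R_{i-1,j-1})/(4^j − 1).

R_{1,1} = -1.1069055 + (-1.1069055 − (-1.4566317))/3 = -0.9903301
R_{2,1} = -1.0305765 + (-1.0305765 − (-1.1069055))/3 = -1.0051335
R_{3,1} = -1.0121075 + (-1.0121075 − (-1.0305765))/3 = -1.0059512
R_{2,2} = (16·(-1.0051335) − (-0.9903301)) / 15 = -1.0061204
R_{3,2} = -1.0059512 + (-1.0059512 − (-1.0051335))/15 = -1.0060057
R_{3,3} = -1.0060057 + (-1.0060057 − (-1.0061204))/63 = -1.0060039

-1.00600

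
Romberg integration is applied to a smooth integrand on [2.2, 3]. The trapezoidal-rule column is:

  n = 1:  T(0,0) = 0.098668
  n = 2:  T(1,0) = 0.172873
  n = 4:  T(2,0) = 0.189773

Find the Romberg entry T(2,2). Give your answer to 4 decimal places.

0.1953

T(1,1) = 0.172873 + (0.172873 − 0.098668)/3 = 0.197608
T(2,1) = (4·0.189773 − 0.172873) / 3 = 0.195406
T(2,2) = (16·0.195406 − 0.197608) / 15 = 0.195259
(Column j=1 coincides with Simpson's rule on the same nodes.)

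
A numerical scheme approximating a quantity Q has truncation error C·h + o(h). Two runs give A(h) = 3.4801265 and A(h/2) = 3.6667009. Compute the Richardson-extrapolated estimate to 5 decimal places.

Extrapolated value = (2·A(h/2) − A(h)) / (2 − 1)
= (2·3.6667009 − 3.4801265) / 1
= 3.8532753 / 1 = 3.8532753

3.85328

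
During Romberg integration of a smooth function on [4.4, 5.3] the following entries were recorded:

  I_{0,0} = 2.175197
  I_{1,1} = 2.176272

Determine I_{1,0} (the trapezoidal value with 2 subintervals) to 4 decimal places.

From I_{1,1} = (4·I_{1,0} − I_{0,0})/3, solve for I_{1,0}:
4·I_{1,0} = 3·2.176272 + 2.175197 = 8.704013
I_{1,0} = 2.176003

2.1760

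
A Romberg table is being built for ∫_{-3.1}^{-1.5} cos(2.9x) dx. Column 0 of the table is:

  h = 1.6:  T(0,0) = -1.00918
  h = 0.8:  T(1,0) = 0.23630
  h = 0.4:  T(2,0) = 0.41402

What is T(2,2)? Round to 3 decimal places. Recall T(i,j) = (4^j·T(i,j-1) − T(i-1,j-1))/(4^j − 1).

Richardson extrapolation on the trapezoidal column (denominator 4−1=3):
T(1,1) = (4·0.23630 − (-1.00918)) / 3 = 0.65146
T(2,1) = 0.41402 + (0.41402 − 0.23630)/3 = 0.47326
T(2,2) = 0.47326 + (0.47326 − 0.65146)/15 = 0.46138

0.461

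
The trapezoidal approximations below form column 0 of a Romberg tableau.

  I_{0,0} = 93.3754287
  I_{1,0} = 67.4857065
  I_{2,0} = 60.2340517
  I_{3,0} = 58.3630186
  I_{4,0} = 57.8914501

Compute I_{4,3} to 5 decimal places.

I_{2,1} = 60.2340517 + (60.2340517 − 67.4857065)/3 = 57.8168334
I_{3,1} = (4·58.3630186 − 60.2340517) / 3 = 57.7393409
I_{4,1} = (4·57.8914501 − 58.3630186) / 3 = 57.7342606
I_{3,2} = 57.7393409 + (57.7393409 − 57.8168334)/15 = 57.7341747
I_{4,2} = 57.7342606 + (57.7342606 − 57.7393409)/15 = 57.7339219
I_{4,3} = (64·57.7339219 − 57.7341747) / 63 = 57.7339179

57.73392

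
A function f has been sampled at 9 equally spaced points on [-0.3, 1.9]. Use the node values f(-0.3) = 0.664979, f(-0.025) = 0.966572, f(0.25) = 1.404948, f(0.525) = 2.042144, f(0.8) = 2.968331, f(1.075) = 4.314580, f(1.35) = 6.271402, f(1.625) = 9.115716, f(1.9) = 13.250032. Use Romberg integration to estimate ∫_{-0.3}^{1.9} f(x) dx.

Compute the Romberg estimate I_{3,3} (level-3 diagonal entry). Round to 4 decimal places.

I_{0,0} (trapezoid, 1 panel, h=2.2000): 15.306512
I_{1,0} (trapezoid, 2 panels, h=1.1000): 10.918420
I_{2,0} (trapezoid, 4 panels, h=0.5500): 9.681203
I_{3,0} (trapezoid, 8 panels, h=0.2750): 9.361330
I_{1,1} = 10.918420 + (10.918420 − 15.306512)/3 = 9.455723
I_{2,1} = 9.681203 + (9.681203 − 10.918420)/3 = 9.268797
I_{3,1} = 9.361330 + (9.361330 − 9.681203)/3 = 9.254706
I_{2,2} = 9.268797 + (9.268797 − 9.455723)/15 = 9.256335
I_{3,2} = 9.254706 + (9.254706 − 9.268797)/15 = 9.253767
I_{3,3} = 9.253767 + (9.253767 − 9.256335)/63 = 9.253726

9.2537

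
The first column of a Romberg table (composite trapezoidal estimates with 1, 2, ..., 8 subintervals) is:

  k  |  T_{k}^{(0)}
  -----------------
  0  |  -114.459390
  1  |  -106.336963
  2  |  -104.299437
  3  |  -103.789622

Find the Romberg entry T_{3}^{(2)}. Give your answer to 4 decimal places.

-103.6196

Richardson extrapolation on the trapezoidal column (denominator 4−1=3):
T_{2}^{(1)} = (4·(-104.299437) − (-106.336963)) / 3 = -103.620262
T_{3}^{(1)} = -103.789622 + (-103.789622 − (-104.299437))/3 = -103.619684
T_{3}^{(2)} = -103.619684 + (-103.619684 − (-103.620262))/15 = -103.619645
(Column j=1 coincides with Simpson's rule on the same nodes.)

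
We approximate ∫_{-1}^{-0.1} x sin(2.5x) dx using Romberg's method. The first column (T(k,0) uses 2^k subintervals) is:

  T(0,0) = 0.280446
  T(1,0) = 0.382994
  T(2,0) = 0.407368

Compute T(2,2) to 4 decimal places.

T(1,1) = (4·0.382994 − 0.280446) / 3 = 0.417177
T(2,1) = 0.407368 + (0.407368 − 0.382994)/3 = 0.415493
T(2,2) = (16·0.415493 − 0.417177) / 15 = 0.415381

0.4154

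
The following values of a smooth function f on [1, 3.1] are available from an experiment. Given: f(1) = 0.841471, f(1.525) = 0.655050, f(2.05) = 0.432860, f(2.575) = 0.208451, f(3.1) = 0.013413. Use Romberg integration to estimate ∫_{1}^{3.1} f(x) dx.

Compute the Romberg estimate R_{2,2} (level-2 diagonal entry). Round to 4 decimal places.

R_{0,0} (trapezoid, 1 panel, h=2.1000): 0.897628
R_{1,0} (trapezoid, 2 panels, h=1.0500): 0.903317
R_{2,0} (trapezoid, 4 panels, h=0.5250): 0.904997
R_{1,1} = 0.903317 + (0.903317 − 0.897628)/3 = 0.905213
R_{2,1} = 0.904997 + (0.904997 − 0.903317)/3 = 0.905557
R_{2,2} = 0.905557 + (0.905557 − 0.905213)/15 = 0.905580

0.9056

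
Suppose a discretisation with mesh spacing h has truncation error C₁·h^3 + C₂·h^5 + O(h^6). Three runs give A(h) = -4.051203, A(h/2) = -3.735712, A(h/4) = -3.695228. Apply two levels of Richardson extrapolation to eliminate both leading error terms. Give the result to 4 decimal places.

-3.6894

First eliminate the h^3 term (factor 2^3 = 8):
  B₁ = (8·(-3.735712) − (-4.051203))/7 = -3.690642
  B₂ = (8·(-3.695228) − (-3.735712))/7 = -3.689445
Then eliminate the h^5 term (factor 2^5 = 32):
  (32·(-3.689445) − (-3.690642))/31 = -3.689406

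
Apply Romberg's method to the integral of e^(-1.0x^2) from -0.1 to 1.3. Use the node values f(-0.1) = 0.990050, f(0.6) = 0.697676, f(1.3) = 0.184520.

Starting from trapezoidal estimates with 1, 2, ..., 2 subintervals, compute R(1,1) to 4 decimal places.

0.9252

R(0,0) (trapezoid, 1 panel, h=1.4000): 0.822199
R(1,0) (trapezoid, 2 panels, h=0.7000): 0.899473
R(1,1) = 0.899473 + (0.899473 − 0.822199)/3 = 0.925231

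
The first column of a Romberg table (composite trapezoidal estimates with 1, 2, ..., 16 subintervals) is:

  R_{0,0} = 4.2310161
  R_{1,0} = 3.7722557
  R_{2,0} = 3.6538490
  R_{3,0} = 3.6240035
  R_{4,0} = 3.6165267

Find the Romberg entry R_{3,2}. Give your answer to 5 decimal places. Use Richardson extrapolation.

3.61403

Richardson extrapolation on the trapezoidal column (denominator 4−1=3):
R_{2,1} = (4·3.6538490 − 3.7722557) / 3 = 3.6143801
R_{3,1} = 3.6240035 + (3.6240035 − 3.6538490)/3 = 3.6140550
R_{3,2} = 3.6140550 + (3.6140550 − 3.6143801)/15 = 3.6140333
(Column j=1 coincides with Simpson's rule on the same nodes.)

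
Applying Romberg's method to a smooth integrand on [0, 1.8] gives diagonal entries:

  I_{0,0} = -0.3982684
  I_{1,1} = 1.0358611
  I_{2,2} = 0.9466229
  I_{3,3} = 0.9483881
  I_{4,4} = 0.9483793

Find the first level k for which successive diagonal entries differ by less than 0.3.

k = 2

|I_{1,1} − I_{0,0}| = 1.4341295 ≥ 0.3
|I_{2,2} − I_{1,1}| = 0.0892382 < 0.3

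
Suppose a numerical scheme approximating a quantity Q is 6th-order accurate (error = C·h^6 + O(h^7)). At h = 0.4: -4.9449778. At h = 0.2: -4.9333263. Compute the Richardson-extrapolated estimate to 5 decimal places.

Extrapolated value = (64·A(h/2) − A(h)) / (64 − 1)
= (64·(-4.9333263) − (-4.9449778)) / 63
= -310.7879054 / 63 = -4.9331414

-4.93314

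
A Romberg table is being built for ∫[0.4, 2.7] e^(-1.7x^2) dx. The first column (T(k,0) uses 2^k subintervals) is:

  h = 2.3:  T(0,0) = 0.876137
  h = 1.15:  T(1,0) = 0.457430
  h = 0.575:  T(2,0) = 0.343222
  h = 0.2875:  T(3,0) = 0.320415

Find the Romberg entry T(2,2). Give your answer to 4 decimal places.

T(1,1) = 0.457430 + (0.457430 − 0.876137)/3 = 0.317861
T(2,1) = 0.343222 + (0.343222 − 0.457430)/3 = 0.305153
T(2,2) = (16·0.305153 − 0.317861) / 15 = 0.304306

0.3043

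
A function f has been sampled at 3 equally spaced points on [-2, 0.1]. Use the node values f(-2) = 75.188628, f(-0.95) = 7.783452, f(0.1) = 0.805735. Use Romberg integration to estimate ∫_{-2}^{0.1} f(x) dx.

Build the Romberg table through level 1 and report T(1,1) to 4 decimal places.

37.4949

T(0,0) (trapezoid, 1 panel, h=2.1000): 79.794081
T(1,0) (trapezoid, 2 panels, h=1.0500): 48.069665
T(1,1) = 48.069665 + (48.069665 − 79.794081)/3 = 37.494860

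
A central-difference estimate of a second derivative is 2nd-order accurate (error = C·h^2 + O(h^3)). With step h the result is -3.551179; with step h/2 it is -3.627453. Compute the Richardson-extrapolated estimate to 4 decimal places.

-3.6529

The leading error scales as h^2; refining by a factor of 2 reduces it by 2^2 = 4.
Extrapolated value = (4·A(h/2) − A(h)) / (4 − 1)
= (4·(-3.627453) − (-3.551179)) / 3
= -10.958633 / 3 = -3.652878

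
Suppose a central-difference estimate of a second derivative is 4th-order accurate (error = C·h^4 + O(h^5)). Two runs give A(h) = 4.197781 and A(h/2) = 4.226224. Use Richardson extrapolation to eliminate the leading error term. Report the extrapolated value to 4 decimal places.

The leading error scales as h^4; refining by a factor of 2 reduces it by 2^4 = 16.
Extrapolated value = (16·A(h/2) − A(h)) / (16 − 1)
= (16·4.226224 − 4.197781) / 15
= 63.421803 / 15 = 4.228120

4.2281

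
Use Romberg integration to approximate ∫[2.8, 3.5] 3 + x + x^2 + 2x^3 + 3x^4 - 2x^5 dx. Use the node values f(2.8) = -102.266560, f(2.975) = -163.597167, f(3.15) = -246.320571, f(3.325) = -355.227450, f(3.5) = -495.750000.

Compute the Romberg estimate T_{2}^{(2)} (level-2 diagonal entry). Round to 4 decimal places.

T_{0}^{(0)} (trapezoid, 1 panel, h=0.7000): -209.305796
T_{1}^{(0)} (trapezoid, 2 panels, h=0.3500): -190.865098
T_{2}^{(0)} (trapezoid, 4 panels, h=0.1750): -186.226857
T_{1}^{(1)} = -190.865098 + (-190.865098 − (-209.305796))/3 = -184.718199
T_{2}^{(1)} = -186.226857 + (-186.226857 − (-190.865098))/3 = -184.680777
T_{2}^{(2)} = -184.680777 + (-184.680777 − (-184.718199))/15 = -184.678282

-184.6783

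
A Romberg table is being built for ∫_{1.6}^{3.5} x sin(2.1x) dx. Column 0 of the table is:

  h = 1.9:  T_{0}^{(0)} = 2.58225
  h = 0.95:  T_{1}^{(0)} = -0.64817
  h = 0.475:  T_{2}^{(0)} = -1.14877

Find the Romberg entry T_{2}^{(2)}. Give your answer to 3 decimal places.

-1.288

Richardson extrapolation on the trapezoidal column (denominator 4−1=3):
T_{1}^{(1)} = (4·(-0.64817) − 2.58225) / 3 = -1.72498
T_{2}^{(1)} = -1.14877 + (-1.14877 − (-0.64817))/3 = -1.31564
T_{2}^{(2)} = -1.31564 + (-1.31564 − (-1.72498))/15 = -1.28835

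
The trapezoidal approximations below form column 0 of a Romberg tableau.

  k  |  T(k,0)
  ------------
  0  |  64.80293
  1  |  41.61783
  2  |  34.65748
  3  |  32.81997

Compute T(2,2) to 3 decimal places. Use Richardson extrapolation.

32.234

T(1,1) = 41.61783 + (41.61783 − 64.80293)/3 = 33.88946
T(2,1) = (4·34.65748 − 41.61783) / 3 = 32.33736
T(2,2) = 32.33736 + (32.33736 − 33.88946)/15 = 32.23389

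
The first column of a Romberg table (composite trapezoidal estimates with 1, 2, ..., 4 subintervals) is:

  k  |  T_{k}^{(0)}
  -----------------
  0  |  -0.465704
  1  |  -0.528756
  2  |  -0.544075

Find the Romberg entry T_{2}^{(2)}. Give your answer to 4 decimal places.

-0.5491

T_{1}^{(1)} = -0.528756 + (-0.528756 − (-0.465704))/3 = -0.549773
T_{2}^{(1)} = -0.544075 + (-0.544075 − (-0.528756))/3 = -0.549181
T_{2}^{(2)} = (16·(-0.549181) − (-0.549773)) / 15 = -0.549142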